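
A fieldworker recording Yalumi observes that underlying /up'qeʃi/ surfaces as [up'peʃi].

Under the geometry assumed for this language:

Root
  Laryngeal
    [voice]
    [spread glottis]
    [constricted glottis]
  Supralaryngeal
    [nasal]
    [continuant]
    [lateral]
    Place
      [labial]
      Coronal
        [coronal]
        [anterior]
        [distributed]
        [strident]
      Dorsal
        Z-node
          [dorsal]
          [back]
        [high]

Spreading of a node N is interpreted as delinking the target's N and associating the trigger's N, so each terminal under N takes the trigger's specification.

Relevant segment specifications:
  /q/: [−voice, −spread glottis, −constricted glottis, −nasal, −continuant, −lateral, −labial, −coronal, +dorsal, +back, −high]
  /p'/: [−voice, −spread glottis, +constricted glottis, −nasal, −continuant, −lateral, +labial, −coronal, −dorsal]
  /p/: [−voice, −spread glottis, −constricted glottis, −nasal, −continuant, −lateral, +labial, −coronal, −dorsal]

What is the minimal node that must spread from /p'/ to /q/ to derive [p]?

Place

Feature comparison: [labial], [dorsal], [high], [back] differ between /q/ and [p]; the remaining terminals match.
In this geometry the lowest node dominating all of them is Place: every daughter of Place dominates only a proper subset, so no lower node suffices.
Spreading Place from /p'/ overwrites each of those terminals with /p'/'s values, yielding exactly [p].
[constricted glottis], a feature on which the two segments disagree outside Place, is unchanged — nothing dominating it spread, and Place is the minimal sufficient constituent.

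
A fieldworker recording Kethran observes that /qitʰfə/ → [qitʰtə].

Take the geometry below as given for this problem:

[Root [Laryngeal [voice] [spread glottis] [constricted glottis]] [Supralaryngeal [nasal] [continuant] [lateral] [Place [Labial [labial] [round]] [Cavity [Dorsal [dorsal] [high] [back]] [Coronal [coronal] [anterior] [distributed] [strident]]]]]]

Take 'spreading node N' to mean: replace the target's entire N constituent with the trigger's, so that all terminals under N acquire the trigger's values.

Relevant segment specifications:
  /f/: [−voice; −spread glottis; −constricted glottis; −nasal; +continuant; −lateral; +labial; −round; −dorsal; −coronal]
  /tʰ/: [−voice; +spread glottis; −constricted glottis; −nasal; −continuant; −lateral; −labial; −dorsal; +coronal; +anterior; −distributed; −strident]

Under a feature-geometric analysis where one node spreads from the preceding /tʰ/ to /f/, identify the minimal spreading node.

Supralaryngeal

The alternation /f/ → [t] changes [continuant], [labial], [round], [coronal], [anterior], [distributed], [strident] and nothing else.
These terminals are all dominated by Supralaryngeal, and no proper subconstituent of Supralaryngeal covers them all; Supralaryngeal is their lowest common ancestor.
Delinking /f/'s Supralaryngeal and associating /tʰ/'s Supralaryngeal gives precisely the feature bundle of [t].
Since [spread glottis] is preserved even though /tʰ/ disagrees there, no node above Supralaryngeal spread.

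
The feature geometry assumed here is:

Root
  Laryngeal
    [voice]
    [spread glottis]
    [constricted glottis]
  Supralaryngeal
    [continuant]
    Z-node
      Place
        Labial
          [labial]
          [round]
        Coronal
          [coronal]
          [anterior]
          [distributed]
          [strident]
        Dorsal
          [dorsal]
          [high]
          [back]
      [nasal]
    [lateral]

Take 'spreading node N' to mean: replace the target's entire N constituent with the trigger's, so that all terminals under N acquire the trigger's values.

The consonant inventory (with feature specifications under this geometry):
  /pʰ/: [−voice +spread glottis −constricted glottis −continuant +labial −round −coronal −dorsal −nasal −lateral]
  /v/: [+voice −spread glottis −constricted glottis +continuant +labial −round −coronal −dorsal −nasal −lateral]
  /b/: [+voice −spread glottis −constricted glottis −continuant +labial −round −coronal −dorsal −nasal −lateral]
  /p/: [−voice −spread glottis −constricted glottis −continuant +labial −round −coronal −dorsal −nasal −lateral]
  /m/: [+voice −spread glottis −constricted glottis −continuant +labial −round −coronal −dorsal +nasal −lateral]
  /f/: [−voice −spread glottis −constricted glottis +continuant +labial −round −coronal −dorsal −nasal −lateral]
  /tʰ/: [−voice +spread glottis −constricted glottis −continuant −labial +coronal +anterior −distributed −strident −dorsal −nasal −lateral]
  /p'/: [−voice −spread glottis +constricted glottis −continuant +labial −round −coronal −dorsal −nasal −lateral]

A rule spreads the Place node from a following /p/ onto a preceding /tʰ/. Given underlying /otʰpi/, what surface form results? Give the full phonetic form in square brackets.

[opʰpi]

Terminals under Place in this geometry: [labial], [round], [coronal], [anterior], [distributed], [strident], [dorsal], [high], [back].
After delinking /tʰ/'s Place and linking /p/'s, the affected terminals become [+labial], [−round], [−coronal], [−dorsal]; [voice], [spread glottis], [constricted glottis], … (outside Place) are retained from /tʰ/.
Among the inventory, only /pʰ/ has exactly this specification, giving the surface form [opʰpi].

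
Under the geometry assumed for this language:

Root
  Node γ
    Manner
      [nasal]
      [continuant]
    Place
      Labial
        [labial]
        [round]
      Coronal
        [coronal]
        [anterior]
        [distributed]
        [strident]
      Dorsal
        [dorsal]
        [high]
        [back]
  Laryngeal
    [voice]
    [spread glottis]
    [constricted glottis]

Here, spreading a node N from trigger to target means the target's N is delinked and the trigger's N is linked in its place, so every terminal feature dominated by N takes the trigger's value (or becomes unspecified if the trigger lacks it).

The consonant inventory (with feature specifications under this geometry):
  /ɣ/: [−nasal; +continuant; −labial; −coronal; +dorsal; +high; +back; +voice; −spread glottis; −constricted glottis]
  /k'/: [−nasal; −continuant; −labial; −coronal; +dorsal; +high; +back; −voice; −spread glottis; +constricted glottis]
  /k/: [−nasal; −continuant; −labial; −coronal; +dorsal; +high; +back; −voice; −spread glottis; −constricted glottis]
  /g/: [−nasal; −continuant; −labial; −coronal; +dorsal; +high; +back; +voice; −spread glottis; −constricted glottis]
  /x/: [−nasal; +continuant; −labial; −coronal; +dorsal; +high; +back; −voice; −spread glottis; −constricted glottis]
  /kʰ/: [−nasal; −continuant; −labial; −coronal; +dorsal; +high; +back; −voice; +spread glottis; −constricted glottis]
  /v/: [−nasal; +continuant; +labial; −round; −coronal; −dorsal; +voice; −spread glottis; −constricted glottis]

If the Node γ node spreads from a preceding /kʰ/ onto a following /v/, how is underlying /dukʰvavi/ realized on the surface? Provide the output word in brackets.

The Node γ node dominates the terminals [nasal], [continuant], [labial], [round], [coronal], [anterior], [distributed], [strident], [dorsal], [high], [back].
Spreading Node γ from /kʰ/ onto /v/ replaces those values with /kʰ/'s: [−nasal], [−continuant], [−labial], [−coronal], [+dorsal], [+high], [+back]. Features outside Node γ ([voice], [spread glottis], [constricted glottis]) stay as in /v/.
The resulting bundle matches /g/ in the inventory; substituting it for /v/ gives [dukʰgavi].

[dukʰgavi]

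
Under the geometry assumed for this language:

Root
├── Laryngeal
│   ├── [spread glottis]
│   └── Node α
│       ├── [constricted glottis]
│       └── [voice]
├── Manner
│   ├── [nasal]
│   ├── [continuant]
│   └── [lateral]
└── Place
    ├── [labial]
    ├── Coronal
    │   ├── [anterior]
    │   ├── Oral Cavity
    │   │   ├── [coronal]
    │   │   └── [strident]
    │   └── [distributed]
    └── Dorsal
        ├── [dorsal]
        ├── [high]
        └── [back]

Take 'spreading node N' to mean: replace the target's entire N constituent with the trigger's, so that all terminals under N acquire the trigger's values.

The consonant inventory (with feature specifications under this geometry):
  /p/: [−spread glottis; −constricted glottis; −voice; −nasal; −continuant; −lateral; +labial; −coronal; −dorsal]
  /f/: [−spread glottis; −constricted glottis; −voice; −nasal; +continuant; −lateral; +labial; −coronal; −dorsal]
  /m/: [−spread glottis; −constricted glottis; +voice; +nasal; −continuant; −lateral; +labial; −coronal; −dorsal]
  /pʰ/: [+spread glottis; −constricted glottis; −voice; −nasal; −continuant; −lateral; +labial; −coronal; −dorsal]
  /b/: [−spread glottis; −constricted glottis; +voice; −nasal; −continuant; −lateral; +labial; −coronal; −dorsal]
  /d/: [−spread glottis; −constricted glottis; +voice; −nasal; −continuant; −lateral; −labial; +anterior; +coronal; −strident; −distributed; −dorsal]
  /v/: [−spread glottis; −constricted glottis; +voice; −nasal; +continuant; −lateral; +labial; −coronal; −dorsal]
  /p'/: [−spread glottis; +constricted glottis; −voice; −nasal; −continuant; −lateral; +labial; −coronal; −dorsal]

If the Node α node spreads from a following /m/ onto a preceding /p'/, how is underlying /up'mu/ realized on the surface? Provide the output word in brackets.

Terminals under Node α in this geometry: [constricted glottis], [voice].
The target acquires /m/'s values for everything under Node α — [−constricted glottis], [+voice] — while keeping its own [spread glottis], [nasal], [continuant], ….
This feature bundle is that of [b], so /up'mu/ surfaces as [ubmu].

[ubmu]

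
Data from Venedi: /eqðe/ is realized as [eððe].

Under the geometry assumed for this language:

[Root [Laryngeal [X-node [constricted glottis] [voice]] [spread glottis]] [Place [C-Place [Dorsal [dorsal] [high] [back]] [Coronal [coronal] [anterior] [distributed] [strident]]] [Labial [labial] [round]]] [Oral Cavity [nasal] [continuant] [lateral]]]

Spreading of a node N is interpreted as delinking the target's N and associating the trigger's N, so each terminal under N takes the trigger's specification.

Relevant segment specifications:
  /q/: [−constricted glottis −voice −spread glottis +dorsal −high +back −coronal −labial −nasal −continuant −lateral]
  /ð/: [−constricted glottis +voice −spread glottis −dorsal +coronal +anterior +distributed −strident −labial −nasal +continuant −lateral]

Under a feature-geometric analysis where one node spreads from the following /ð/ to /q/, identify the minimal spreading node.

Comparing /q/ with its surface form [ð], the features that change are [voice], [continuant], [coronal], [anterior], [distributed], [strident], [dorsal], [high], [back].
Tracing each changed feature up the tree, the paths first meet at Root; any lower node misses at least one of them.
If Root spreads, every terminal under it takes /ð/'s value, producing [ð] as observed.

Root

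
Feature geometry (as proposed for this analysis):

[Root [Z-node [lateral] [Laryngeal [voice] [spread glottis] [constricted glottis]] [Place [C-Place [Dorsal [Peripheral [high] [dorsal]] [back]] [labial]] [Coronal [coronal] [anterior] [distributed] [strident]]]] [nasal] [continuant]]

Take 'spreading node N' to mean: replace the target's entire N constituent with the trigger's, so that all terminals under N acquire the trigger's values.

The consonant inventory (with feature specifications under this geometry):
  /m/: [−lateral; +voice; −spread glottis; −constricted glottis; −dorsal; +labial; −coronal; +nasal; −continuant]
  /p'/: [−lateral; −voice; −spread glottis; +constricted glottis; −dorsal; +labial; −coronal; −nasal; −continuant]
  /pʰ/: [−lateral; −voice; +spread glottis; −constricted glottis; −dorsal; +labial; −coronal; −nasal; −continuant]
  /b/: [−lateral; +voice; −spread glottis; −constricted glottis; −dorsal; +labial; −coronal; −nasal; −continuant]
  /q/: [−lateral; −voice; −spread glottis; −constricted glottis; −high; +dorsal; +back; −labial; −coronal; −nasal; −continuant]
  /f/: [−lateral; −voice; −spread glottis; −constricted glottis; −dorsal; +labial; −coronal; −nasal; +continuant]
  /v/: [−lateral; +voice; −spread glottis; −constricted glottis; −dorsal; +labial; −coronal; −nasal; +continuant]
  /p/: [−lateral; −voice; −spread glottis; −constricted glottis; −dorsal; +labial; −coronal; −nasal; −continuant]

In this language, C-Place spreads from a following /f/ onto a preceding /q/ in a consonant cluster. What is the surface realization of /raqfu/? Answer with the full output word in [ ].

C-Place immediately or transitively dominates [high], [dorsal], [back], [labial].
Spreading C-Place from /f/ onto /q/ replaces those values with /f/'s: [−dorsal], [+labial]. Features outside C-Place ([lateral], [voice], [spread glottis], …) stay as in /q/.
This feature bundle is that of [p], so /raqfu/ surfaces as [rapfu].

[rapfu]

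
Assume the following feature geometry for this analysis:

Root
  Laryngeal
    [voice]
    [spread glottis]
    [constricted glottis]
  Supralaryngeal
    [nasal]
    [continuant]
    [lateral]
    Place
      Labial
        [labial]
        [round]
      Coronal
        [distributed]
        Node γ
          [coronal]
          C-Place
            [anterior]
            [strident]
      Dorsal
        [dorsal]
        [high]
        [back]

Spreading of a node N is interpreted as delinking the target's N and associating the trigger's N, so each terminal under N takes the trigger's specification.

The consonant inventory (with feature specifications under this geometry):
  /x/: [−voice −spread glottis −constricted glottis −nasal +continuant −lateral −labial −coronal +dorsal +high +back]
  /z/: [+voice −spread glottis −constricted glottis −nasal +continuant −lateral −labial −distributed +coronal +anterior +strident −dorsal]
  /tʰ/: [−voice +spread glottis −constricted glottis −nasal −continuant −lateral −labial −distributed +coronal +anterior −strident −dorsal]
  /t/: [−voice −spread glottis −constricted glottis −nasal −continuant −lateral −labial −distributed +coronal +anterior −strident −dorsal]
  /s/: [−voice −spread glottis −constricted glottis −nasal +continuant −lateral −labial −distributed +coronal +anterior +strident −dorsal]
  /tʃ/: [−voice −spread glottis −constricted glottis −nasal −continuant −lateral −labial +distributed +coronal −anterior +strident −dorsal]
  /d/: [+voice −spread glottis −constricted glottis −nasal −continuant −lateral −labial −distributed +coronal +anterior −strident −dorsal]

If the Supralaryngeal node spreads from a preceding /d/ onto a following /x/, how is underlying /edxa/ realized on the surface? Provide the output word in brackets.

Supralaryngeal immediately or transitively dominates [nasal], [continuant], [lateral], [labial], [round], [distributed], [coronal], [anterior], [strident], [dorsal], [high], [back].
Spreading Supralaryngeal from /d/ onto /x/ replaces those values with /d/'s: [−nasal], [−continuant], [−lateral], [−labial], [−distributed], [+coronal], [+anterior], [−strident], [−dorsal]. Features outside Supralaryngeal ([voice], [spread glottis], [constricted glottis]) stay as in /x/.
Among the inventory, only /t/ has exactly this specification, giving the surface form [edta].

[edta]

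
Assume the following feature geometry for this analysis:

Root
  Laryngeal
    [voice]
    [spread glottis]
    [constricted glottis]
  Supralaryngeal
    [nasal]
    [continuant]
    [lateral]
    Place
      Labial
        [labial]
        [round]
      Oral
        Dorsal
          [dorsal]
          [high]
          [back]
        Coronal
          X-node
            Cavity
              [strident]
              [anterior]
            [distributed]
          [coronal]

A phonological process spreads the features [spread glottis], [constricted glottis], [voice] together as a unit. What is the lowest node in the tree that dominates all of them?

[spread glottis]: Root ▹ Laryngeal ▹ [spread glottis].
[constricted glottis] lies under Laryngeal (below Laryngeal).
[voice] lies under Laryngeal (below Laryngeal).
These paths first converge at Laryngeal; no daughter of Laryngeal dominates all 3 features, so Laryngeal is the minimal constituent.

Laryngeal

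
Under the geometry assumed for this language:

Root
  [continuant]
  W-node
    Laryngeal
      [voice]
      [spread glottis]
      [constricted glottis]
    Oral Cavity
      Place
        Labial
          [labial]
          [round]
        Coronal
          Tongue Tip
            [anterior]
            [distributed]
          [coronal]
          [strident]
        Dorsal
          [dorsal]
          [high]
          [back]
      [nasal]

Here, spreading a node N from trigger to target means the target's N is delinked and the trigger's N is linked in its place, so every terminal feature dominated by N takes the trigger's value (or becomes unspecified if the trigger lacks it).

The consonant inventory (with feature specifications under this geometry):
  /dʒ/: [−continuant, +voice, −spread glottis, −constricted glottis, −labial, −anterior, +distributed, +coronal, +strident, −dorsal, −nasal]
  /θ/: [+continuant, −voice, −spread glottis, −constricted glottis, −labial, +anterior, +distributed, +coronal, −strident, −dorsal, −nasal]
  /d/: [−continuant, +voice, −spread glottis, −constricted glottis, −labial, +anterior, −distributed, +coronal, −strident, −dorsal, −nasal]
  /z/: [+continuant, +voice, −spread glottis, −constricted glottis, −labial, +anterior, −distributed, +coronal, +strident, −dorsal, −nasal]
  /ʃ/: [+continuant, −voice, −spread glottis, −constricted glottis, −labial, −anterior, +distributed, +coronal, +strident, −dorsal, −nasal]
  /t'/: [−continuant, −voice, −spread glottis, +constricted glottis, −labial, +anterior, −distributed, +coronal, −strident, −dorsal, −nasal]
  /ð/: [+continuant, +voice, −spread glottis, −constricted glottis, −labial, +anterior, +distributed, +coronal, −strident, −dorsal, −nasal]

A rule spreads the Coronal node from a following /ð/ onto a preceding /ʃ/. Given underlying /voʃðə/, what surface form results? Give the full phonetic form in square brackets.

[voθðə]

Coronal immediately or transitively dominates [anterior], [distributed], [coronal], [strident].
Spreading Coronal from /ð/ onto /ʃ/ replaces those values with /ð/'s: [+anterior], [+distributed], [+coronal], [−strident]. Features outside Coronal ([continuant], [voice], [spread glottis], …) stay as in /ʃ/.
Among the inventory, only /θ/ has exactly this specification, giving the surface form [voθðə].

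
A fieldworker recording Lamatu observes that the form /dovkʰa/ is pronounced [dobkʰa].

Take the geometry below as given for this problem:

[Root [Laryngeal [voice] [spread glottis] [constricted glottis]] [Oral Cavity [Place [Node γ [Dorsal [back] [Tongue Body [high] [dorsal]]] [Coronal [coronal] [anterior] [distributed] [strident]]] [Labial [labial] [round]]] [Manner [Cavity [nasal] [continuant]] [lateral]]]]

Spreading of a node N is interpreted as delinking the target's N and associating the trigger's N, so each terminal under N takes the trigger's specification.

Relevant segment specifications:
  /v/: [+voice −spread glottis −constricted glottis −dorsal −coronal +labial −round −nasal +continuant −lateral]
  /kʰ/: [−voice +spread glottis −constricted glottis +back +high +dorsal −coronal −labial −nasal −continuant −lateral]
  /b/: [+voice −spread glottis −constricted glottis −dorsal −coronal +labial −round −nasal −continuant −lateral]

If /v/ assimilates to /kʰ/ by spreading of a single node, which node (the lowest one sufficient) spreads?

[continuant]

Feature comparison: [continuant] differs between /v/ and [b]; the remaining terminals match.
Only a single terminal changes, and /kʰ/ supplies the new value, so [continuant] itself is the minimal spreading constituent.
Features on which the two segments disagree outside [continuant], such as [dorsal], [voice], are unchanged — nothing dominating them spread, and [continuant] is the minimal sufficient constituent.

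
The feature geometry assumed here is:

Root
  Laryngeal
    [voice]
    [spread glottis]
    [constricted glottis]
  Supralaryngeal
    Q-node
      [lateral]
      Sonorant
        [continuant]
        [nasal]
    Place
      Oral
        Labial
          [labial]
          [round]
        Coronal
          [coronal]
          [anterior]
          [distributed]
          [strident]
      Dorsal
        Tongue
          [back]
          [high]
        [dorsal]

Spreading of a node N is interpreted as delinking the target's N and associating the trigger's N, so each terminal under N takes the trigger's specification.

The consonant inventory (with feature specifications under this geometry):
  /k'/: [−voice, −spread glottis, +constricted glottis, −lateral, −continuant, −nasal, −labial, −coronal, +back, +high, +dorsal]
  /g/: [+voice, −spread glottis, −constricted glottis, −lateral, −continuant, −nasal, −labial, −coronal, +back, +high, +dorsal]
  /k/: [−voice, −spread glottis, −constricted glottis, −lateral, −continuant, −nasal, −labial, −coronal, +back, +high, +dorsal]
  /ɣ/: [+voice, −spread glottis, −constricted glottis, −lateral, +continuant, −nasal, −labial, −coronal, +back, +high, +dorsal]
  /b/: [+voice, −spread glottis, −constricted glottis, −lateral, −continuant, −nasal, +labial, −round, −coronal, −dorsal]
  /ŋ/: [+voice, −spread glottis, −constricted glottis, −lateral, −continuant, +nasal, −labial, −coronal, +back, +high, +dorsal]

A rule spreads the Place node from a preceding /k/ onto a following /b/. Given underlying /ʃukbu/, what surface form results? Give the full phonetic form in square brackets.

Place immediately or transitively dominates [labial], [round], [coronal], [anterior], [distributed], [strident], [back], [high], [dorsal].
Spreading Place from /k/ onto /b/ replaces those values with /k/'s: [−labial], [−coronal], [+back], [+high], [+dorsal]. Features outside Place ([voice], [spread glottis], [constricted glottis], …) stay as in /b/.
Among the inventory, only /g/ has exactly this specification, giving the surface form [ʃukgu].

[ʃukgu]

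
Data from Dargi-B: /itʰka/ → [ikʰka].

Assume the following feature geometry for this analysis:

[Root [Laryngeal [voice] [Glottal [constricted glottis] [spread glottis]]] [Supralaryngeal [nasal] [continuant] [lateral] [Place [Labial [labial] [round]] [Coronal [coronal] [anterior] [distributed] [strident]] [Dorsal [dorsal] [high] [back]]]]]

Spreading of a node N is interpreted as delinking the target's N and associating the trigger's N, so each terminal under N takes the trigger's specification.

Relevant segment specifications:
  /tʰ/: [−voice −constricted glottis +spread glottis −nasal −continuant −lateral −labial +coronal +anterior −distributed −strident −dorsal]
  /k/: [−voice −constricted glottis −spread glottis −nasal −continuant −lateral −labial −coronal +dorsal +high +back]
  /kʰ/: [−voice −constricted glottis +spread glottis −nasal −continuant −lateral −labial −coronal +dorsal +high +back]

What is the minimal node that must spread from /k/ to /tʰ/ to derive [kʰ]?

Feature comparison: [coronal], [anterior], [distributed], [strident], [dorsal], [high], [back] differ between /tʰ/ and [kʰ]; the remaining terminals match.
In this geometry the lowest node dominating all of them is Place: every daughter of Place dominates only a proper subset, so no lower node suffices.
Spreading Place from /k/ overwrites each of those terminals with /k/'s values, yielding exactly [kʰ].
[spread glottis], a feature on which the two segments disagree outside Place, is unchanged — nothing dominating it spread, and Place is the minimal sufficient constituent.

Place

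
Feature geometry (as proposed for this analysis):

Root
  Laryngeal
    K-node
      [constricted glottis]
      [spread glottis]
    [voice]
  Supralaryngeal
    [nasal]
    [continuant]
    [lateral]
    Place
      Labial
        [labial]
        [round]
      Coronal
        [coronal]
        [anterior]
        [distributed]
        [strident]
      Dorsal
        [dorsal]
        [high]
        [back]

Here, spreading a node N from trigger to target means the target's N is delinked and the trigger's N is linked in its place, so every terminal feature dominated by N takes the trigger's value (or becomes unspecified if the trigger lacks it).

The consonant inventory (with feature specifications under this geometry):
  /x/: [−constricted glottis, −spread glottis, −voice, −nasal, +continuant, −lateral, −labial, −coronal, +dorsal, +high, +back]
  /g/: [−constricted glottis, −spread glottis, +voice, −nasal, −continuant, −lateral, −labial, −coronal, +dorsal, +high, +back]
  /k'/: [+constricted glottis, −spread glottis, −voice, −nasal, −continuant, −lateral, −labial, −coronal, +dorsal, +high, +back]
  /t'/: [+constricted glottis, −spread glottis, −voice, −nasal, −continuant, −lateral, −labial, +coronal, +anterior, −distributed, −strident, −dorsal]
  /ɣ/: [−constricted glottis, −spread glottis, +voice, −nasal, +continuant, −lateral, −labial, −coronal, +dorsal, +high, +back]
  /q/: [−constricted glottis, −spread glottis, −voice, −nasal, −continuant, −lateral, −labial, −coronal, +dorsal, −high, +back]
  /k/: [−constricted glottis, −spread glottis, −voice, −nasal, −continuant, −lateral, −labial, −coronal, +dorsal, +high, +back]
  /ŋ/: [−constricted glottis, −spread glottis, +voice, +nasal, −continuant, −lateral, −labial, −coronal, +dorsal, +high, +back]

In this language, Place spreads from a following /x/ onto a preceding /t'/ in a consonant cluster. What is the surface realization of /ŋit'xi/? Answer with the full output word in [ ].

[ŋik'xi]

Terminals under Place in this geometry: [labial], [round], [coronal], [anterior], [distributed], [strident], [dorsal], [high], [back].
Spreading Place from /x/ onto /t'/ replaces those values with /x/'s: [−labial], [−coronal], [+dorsal], [+high], [+back]. Features outside Place ([constricted glottis], [spread glottis], [voice], …) stay as in /t'/.
Among the inventory, only /k'/ has exactly this specification, giving the surface form [ŋik'xi].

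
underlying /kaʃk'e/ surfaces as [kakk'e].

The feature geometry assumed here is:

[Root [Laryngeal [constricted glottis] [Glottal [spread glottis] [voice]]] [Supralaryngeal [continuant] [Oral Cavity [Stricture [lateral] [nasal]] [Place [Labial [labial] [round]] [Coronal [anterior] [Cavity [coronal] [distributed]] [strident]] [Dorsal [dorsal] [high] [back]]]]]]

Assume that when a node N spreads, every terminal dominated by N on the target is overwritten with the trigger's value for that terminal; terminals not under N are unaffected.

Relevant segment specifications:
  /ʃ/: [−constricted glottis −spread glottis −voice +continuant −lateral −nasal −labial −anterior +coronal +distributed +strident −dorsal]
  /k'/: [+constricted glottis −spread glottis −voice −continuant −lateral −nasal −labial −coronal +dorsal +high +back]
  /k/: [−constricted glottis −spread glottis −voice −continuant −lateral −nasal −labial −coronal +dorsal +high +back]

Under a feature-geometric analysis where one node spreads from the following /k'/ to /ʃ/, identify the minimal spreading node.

Comparing /ʃ/ with its surface form [k], the features that change are [continuant], [coronal], [anterior], [distributed], [strident], [dorsal], [high], [back].
These terminals are all dominated by Supralaryngeal, and no proper subconstituent of Supralaryngeal covers them all; Supralaryngeal is their lowest common ancestor.
Spreading Supralaryngeal from /k'/ overwrites each of those terminals with /k'/'s values, yielding exactly [k].
Had Root spread, [constricted glottis] would have taken /k'/'s value; it stays as in /ʃ/, confirming the spreading constituent is exactly Supralaryngeal.

Supralaryngeal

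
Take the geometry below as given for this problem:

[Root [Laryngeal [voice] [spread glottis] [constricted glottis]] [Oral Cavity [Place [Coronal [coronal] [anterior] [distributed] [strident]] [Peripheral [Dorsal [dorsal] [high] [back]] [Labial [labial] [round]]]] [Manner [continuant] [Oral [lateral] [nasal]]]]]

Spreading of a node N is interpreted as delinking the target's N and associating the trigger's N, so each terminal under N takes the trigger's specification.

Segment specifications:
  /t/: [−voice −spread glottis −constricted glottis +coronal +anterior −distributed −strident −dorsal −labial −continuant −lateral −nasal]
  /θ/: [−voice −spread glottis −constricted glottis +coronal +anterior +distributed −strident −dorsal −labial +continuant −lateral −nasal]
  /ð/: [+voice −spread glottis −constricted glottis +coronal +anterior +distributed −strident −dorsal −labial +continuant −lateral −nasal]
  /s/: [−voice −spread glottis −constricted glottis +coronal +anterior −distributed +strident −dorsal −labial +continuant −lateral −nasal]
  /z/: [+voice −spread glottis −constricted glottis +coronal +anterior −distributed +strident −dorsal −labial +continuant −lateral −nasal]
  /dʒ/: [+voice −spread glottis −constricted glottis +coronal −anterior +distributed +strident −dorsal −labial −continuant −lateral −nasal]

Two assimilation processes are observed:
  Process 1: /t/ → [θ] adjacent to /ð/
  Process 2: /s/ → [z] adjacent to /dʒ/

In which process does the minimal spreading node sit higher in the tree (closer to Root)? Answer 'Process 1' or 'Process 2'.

Process 1

Process 1 alters [continuant], [distributed]; the lowest common ancestor is Oral Cavity (depth 1 from Root).
Process 2 alters [voice]; the lowest dominating node is [voice] (depth 2 from Root).
Depth 1 < depth 2; Process 1 involves the structurally higher constituent Oral Cavity.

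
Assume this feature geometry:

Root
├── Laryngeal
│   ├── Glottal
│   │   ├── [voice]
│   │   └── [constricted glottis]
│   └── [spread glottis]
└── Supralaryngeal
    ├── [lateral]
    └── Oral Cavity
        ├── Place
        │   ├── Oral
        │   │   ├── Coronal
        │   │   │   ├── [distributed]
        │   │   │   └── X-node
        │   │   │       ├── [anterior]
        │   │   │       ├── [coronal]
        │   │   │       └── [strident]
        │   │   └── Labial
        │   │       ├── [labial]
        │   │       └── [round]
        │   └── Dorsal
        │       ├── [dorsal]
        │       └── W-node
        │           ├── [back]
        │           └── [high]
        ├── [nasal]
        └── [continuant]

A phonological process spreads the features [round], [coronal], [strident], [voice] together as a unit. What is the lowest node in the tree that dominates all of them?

[round] is immediately dominated by Labial.
[coronal] is immediately dominated by X-node.
[strident] is immediately dominated by X-node.
[voice] is immediately dominated by Glottal.
Root is the lowest common ancestor — every listed feature sits under it, and no single subconstituent of Root covers them all.

Root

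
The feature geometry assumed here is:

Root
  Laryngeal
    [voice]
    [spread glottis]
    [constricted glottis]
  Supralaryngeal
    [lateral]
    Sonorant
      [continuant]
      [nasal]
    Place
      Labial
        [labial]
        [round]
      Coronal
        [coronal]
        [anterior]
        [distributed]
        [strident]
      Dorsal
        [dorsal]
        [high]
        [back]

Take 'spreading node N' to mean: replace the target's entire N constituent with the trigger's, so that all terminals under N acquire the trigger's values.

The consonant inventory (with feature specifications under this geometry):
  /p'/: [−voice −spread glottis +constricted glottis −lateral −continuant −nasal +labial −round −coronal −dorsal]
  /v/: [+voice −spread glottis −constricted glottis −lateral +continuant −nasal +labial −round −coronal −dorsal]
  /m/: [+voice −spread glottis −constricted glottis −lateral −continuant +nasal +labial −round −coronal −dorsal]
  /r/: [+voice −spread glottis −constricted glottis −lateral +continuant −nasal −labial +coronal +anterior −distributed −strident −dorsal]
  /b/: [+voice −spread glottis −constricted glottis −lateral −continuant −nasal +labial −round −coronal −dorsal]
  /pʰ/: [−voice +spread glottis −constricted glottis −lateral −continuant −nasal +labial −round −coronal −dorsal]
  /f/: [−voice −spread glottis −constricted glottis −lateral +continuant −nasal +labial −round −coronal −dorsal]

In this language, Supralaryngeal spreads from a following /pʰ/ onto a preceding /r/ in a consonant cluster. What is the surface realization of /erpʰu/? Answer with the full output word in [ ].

The Supralaryngeal node dominates the terminals [lateral], [continuant], [nasal], [labial], [round], [coronal], [anterior], [distributed], [strident], [dorsal], [high], [back].
Spreading Supralaryngeal from /pʰ/ onto /r/ replaces those values with /pʰ/'s: [−lateral], [−continuant], [−nasal], [+labial], [−round], [−coronal], [−dorsal]. Features outside Supralaryngeal ([voice], [spread glottis], [constricted glottis]) stay as in /r/.
Among the inventory, only /b/ has exactly this specification, giving the surface form [ebpʰu].

[ebpʰu]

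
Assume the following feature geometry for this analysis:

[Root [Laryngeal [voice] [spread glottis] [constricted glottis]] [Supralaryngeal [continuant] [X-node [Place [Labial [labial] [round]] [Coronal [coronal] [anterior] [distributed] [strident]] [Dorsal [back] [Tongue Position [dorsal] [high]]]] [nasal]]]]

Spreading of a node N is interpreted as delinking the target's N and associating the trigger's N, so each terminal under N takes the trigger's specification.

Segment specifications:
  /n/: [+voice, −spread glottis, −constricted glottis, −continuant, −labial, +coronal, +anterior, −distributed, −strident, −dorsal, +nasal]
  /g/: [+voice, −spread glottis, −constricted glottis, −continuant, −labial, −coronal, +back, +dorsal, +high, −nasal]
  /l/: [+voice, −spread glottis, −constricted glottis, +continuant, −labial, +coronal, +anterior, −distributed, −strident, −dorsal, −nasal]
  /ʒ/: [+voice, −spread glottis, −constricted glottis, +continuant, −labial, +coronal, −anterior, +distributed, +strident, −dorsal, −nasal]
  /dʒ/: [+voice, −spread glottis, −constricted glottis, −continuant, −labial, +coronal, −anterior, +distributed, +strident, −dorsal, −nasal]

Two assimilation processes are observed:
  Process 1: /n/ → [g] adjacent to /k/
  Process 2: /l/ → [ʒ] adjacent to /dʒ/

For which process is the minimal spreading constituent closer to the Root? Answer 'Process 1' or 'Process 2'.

Process 1 alters [nasal], [coronal], [anterior], [distributed], [strident], [dorsal], [high], [back]; the lowest common ancestor is X-node (depth 2 from Root).
In Process 2, [anterior], [distributed], [strident] change, so the minimal spreading node is Coronal at depth 4.
Depth 2 < depth 4; Process 1 involves the structurally higher constituent X-node.

Process 1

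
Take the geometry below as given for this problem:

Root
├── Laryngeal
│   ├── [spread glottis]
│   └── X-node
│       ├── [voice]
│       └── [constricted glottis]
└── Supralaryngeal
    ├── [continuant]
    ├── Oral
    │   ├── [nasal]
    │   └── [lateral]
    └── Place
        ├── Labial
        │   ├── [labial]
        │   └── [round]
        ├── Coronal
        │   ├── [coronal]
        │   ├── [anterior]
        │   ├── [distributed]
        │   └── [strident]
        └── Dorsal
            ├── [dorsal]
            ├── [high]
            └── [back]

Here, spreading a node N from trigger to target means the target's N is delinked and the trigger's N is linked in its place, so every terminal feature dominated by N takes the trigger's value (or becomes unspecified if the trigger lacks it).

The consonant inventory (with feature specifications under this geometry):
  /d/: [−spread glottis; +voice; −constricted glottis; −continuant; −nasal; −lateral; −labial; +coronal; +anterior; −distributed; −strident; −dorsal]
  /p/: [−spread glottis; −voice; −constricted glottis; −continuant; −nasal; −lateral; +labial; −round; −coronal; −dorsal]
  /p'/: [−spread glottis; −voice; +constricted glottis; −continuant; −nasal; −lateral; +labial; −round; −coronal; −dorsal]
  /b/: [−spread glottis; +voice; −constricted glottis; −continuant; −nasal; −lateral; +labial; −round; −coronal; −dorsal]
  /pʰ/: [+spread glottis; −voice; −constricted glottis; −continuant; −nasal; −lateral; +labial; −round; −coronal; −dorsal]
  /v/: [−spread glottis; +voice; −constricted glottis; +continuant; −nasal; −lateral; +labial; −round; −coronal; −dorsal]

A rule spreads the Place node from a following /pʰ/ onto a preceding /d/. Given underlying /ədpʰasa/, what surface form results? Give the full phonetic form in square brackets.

Terminals under Place in this geometry: [labial], [round], [coronal], [anterior], [distributed], [strident], [dorsal], [high], [back].
The target acquires /pʰ/'s values for everything under Place — [+labial], [−round], [−coronal], [−dorsal] — while keeping its own [spread glottis], [voice], [constricted glottis], ….
This feature bundle is that of [b], so /ədpʰasa/ surfaces as [əbpʰasa].

[əbpʰasa]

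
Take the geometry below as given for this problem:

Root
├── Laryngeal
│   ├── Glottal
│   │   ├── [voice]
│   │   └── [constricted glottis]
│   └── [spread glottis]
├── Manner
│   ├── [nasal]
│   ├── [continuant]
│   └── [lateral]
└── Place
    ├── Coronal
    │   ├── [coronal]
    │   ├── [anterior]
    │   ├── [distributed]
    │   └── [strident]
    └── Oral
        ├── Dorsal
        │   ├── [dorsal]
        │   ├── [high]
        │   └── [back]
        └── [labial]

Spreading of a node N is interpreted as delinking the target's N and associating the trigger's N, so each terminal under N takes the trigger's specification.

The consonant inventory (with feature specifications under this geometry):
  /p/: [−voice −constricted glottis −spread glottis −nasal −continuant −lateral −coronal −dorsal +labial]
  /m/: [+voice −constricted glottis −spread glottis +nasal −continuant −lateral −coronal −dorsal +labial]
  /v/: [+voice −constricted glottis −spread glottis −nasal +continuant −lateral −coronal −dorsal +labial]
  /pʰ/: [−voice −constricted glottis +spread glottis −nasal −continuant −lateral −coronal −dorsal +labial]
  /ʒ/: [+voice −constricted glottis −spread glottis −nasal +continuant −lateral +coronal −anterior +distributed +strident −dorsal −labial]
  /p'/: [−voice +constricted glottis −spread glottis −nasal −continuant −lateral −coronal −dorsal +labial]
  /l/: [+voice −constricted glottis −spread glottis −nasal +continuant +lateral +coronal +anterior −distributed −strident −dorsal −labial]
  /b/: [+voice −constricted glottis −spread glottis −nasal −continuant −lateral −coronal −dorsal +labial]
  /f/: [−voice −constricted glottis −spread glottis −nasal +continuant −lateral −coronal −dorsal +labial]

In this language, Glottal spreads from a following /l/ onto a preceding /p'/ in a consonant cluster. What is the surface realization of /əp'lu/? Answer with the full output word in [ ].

The Glottal node dominates the terminals [voice], [constricted glottis].
After delinking /p'/'s Glottal and linking /l/'s, the affected terminals become [+voice], [−constricted glottis]; [spread glottis], [nasal], [continuant], … (outside Glottal) are retained from /p'/.
Among the inventory, only /b/ has exactly this specification, giving the surface form [əblu].

[əblu]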